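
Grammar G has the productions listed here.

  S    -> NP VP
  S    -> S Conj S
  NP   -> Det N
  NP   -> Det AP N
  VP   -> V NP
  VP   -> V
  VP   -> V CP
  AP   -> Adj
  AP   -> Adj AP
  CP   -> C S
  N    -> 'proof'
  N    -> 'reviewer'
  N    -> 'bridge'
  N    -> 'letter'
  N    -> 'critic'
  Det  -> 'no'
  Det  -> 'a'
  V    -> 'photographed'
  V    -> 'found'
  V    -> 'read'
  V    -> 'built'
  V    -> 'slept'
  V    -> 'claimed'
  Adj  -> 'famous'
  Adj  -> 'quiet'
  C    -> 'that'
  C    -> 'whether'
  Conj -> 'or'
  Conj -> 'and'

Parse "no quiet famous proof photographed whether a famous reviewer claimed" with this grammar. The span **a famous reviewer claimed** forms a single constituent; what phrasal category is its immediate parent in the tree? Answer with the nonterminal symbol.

S
  NP
    Det: no
    AP
      Adj: quiet
      AP
        Adj: famous
    N: proof
  VP
    V: photographed
    CP
      C: whether
      S
        NP
          Det: a
          AP
            Adj: famous
          N: reviewer
        VP
          V: claimed
The span 'a famous reviewer claimed' is the S node built by S → NP VP.
Its mother is the CP built by CP → C S.

CP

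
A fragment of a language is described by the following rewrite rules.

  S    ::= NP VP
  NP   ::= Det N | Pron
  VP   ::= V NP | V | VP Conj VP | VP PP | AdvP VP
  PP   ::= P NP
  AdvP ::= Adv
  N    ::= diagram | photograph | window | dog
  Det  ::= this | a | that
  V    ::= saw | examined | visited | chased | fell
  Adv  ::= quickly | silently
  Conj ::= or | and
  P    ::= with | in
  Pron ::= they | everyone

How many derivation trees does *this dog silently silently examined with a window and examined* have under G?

Two of the 6 distinct bracketings:
[S [NP [Det this] [N dog]] [VP [VP [VP [AdvP [Adv silently]] [VP [AdvP [Adv silently]] [VP [V examined]]]] [PP [P with] [NP [Det a] [N window]]]] [Conj and] [VP [V examined]]]]
[S [NP [Det this] [N dog]] [VP [VP [AdvP [Adv silently]] [VP [VP [AdvP [Adv silently]] [VP [V examined]]] [PP [P with] [NP [Det a] [N window]]]]] [Conj and] [VP [V examined]]]]
The trees differ in how a recursive rule is bracketed over the same span.

6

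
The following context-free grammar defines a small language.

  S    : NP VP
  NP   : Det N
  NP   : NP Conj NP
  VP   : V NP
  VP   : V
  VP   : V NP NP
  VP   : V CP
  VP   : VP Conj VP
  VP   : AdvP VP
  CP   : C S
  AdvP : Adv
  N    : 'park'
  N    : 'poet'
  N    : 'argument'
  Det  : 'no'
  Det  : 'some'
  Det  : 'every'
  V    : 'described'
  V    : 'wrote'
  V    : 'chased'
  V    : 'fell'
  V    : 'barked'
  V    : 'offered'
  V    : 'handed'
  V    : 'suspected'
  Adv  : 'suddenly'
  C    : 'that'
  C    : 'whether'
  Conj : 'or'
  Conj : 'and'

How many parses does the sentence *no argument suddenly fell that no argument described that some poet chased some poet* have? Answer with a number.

[S [NP [Det no] [N argument]] [VP [AdvP [Adv suddenly]] [VP [V fell] [CP [C that] [S [NP [Det no] [N argument]] [VP [V described] [CP [C that] [S [NP [Det some] [N poet]] [VP [V chased] [NP [Det some] [N poet]]]]]]]]]]]
No rule offers an alternative attachment or grouping for any span, so this is the only derivation.

1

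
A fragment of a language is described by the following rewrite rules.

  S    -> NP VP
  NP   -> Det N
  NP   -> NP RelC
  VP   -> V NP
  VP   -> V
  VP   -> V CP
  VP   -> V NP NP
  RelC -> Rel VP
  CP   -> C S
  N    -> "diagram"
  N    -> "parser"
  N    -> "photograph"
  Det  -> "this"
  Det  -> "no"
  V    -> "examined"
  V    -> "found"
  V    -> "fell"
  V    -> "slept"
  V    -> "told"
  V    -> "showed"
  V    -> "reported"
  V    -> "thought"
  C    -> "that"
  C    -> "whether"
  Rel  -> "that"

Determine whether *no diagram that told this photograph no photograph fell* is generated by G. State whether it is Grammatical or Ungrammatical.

Grammatical

[S [NP [NP [Det no] [N diagram]] [RelC [Rel that] [VP [V told] [NP [Det this] [N photograph]] [NP [Det no] [N photograph]]]]] [VP [V fell]]]
Every word is introduced by a lexical rule and the phrasal rules combine the resulting categories into a single S.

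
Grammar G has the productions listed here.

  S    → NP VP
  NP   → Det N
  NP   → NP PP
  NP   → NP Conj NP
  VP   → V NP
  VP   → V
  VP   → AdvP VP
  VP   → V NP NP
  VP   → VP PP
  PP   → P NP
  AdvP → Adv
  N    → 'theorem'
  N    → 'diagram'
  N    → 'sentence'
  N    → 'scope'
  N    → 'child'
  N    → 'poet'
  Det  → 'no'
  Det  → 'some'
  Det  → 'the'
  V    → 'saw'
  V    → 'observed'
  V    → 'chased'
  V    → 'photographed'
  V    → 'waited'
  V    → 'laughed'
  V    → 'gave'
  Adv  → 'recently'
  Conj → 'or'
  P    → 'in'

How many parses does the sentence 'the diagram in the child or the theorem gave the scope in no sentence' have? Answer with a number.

Two of the 4 distinct bracketings:
[S [NP [NP [Det the] [N diagram]] [PP [P in] [NP [NP [Det the] [N child]] [Conj or] [NP [Det the] [N theorem]]]]] [VP [V gave] [NP [NP [Det the] [N scope]] [PP [P in] [NP [Det no] [N sentence]]]]]]
[S [NP [NP [Det the] [N diagram]] [PP [P in] [NP [NP [Det the] [N child]] [Conj or] [NP [Det the] [N theorem]]]]] [VP [VP [V gave] [NP [Det the] [N scope]]] [PP [P in] [NP [Det no] [N sentence]]]]]
The difference turns on whether VP → VP PP is used at the relevant span, versus an alternative expansion of VP.

4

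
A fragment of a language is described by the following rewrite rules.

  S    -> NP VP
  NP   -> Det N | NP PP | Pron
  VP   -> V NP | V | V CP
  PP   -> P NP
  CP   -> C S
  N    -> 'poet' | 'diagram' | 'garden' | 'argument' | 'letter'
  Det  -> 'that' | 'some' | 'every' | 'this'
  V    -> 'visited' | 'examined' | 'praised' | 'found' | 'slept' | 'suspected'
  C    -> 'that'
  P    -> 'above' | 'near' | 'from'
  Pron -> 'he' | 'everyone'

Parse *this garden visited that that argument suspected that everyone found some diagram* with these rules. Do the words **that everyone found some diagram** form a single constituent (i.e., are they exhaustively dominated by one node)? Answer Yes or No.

[S [NP [Det this] [N garden]] [VP [V visited] [CP [C that] [S [NP [Det that] [N argument]] [VP [V suspected] [CP [C that] [S [NP [Pron everyone]] [VP [V found] [NP [Det some] [N diagram]]]]]]]]]]
The words 'that everyone found some diagram' are exhaustively dominated by a single CP node (built by CP → C S), so they form a constituent.

Yes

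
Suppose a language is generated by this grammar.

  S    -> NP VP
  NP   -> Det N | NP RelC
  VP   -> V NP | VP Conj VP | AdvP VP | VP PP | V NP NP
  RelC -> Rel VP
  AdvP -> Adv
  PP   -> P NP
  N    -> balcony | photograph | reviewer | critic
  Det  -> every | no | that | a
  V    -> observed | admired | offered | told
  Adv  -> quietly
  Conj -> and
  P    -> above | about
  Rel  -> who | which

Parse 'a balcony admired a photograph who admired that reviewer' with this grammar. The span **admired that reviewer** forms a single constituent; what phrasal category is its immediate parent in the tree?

S
  NP
    Det: a
    N: balcony
  VP
    V: admired
    NP
      NP
        Det: a
        N: photograph
      RelC
        Rel: who
        VP
          V: admired
          NP
            Det: that
            N: reviewer
The span 'admired that reviewer' is the VP node built by VP → V NP.
Its mother is the RelC built by RelC → Rel VP.

RelC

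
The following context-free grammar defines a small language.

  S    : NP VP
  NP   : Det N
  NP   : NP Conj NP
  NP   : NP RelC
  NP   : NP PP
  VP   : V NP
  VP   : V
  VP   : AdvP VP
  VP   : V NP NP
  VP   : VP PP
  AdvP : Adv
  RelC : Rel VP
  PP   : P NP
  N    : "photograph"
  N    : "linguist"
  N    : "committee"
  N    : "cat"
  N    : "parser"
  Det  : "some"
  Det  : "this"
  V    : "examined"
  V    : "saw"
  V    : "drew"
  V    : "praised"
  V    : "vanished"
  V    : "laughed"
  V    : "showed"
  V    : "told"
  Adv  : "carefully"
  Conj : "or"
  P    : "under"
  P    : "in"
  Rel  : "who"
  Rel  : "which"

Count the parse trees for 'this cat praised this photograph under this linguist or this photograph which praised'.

7

Two of the 7 distinct bracketings:
[S [NP [Det this] [N cat]] [VP [V praised] [NP [NP [NP [Det this] [N photograph]] [PP [P under] [NP [Det this] [N linguist]]]] [Conj or] [NP [NP [Det this] [N photograph]] [RelC [Rel which] [VP [V praised]]]]]]]
[S [NP [Det this] [N cat]] [VP [V praised] [NP [NP [NP [NP [Det this] [N photograph]] [PP [P under] [NP [Det this] [N linguist]]]] [Conj or] [NP [Det this] [N photograph]]] [RelC [Rel which] [VP [V praised]]]]]]
The trees differ in how a recursive rule is bracketed over the same span.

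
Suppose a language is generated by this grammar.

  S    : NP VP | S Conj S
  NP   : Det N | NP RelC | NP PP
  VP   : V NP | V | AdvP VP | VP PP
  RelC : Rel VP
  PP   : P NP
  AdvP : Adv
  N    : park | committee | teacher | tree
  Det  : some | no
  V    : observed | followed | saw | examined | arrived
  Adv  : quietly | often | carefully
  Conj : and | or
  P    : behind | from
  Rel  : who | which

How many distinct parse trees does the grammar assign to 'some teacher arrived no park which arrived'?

[S [NP [Det some] [N teacher]] [VP [V arrived] [NP [NP [Det no] [N park]] [RelC [Rel which] [VP [V arrived]]]]]]
No rule offers an alternative attachment or grouping for any span, so this is the only derivation.

1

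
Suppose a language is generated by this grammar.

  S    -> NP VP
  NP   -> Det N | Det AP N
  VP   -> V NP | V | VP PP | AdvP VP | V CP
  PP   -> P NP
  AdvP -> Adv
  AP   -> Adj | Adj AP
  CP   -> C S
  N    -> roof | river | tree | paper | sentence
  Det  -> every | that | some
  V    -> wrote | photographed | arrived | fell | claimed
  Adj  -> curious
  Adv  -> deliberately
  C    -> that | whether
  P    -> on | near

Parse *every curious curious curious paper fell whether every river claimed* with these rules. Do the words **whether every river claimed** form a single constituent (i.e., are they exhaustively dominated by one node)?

Yes

[S [NP [Det every] [AP [Adj curious] [AP [Adj curious] [AP [Adj curious]]]] [N paper]] [VP [V fell] [CP [C whether] [S [NP [Det every] [N river]] [VP [V claimed]]]]]]
The words 'whether every river claimed' are exhaustively dominated by a single CP node (built by CP → C S), so they form a constituent.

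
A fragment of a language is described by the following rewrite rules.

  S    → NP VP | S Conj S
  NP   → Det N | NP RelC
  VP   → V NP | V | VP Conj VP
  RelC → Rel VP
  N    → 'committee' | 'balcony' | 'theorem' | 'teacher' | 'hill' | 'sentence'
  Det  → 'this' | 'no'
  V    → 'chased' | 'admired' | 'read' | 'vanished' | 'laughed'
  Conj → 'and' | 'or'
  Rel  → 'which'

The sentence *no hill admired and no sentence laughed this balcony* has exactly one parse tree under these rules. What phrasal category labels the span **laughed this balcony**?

VP

[S [S [NP [Det no] [N hill]] [VP [V admired]]] [Conj and] [S [NP [Det no] [N sentence]] [VP [V laughed] [NP [Det this] [N balcony]]]]]
The span 'laughed this balcony' is the VP node built by VP → V NP.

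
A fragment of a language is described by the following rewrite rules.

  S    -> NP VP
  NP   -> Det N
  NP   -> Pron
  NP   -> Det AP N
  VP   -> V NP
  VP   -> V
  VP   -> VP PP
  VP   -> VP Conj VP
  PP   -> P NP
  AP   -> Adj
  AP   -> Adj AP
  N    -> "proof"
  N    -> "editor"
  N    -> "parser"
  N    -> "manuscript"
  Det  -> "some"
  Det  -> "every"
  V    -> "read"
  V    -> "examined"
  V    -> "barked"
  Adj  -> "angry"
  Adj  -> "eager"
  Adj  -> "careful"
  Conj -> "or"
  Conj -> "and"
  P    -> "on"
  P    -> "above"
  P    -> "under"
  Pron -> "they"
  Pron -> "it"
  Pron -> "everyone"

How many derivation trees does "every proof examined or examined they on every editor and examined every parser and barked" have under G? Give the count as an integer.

7

Two of the 7 distinct bracketings:
[S [NP [Det every] [N proof]] [VP [VP [V examined]] [Conj or] [VP [VP [VP [V examined] [NP [Pron they]]] [PP [P on] [NP [Det every] [N editor]]]] [Conj and] [VP [VP [V examined] [NP [Det every] [N parser]]] [Conj and] [VP [V barked]]]]]]
[S [NP [Det every] [N proof]] [VP [VP [V examined]] [Conj or] [VP [VP [VP [VP [V examined] [NP [Pron they]]] [PP [P on] [NP [Det every] [N editor]]]] [Conj and] [VP [V examined] [NP [Det every] [N parser]]]] [Conj and] [VP [V barked]]]]]
The trees differ in how a recursive rule is bracketed over the same span.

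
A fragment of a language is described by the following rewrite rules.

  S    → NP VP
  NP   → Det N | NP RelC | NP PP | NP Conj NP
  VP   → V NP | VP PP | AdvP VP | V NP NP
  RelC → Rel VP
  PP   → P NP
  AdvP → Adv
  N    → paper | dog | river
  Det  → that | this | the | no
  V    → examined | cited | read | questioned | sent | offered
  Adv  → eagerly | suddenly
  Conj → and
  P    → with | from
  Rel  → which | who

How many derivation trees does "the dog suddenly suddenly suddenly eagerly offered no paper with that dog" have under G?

Two of the 6 distinct bracketings:
[S [NP [Det the] [N dog]] [VP [VP [AdvP [Adv suddenly]] [VP [AdvP [Adv suddenly]] [VP [AdvP [Adv suddenly]] [VP [AdvP [Adv eagerly]] [VP [V offered] [NP [Det no] [N paper]]]]]]] [PP [P with] [NP [Det that] [N dog]]]]]
[S [NP [Det the] [N dog]] [VP [AdvP [Adv suddenly]] [VP [VP [AdvP [Adv suddenly]] [VP [AdvP [Adv suddenly]] [VP [AdvP [Adv eagerly]] [VP [V offered] [NP [Det no] [N paper]]]]]] [PP [P with] [NP [Det that] [N dog]]]]]]
The trees differ in how a recursive rule is bracketed over the same span.

6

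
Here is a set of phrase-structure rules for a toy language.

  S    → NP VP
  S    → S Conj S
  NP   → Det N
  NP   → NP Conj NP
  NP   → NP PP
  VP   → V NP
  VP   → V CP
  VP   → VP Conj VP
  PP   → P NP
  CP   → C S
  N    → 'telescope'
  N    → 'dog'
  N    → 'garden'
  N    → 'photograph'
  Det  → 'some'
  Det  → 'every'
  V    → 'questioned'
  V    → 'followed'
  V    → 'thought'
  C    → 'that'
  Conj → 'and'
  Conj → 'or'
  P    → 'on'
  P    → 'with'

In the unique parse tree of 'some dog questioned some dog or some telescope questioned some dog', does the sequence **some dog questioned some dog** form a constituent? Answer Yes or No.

[S [S [NP [Det some] [N dog]] [VP [V questioned] [NP [Det some] [N dog]]]] [Conj or] [S [NP [Det some] [N telescope]] [VP [V questioned] [NP [Det some] [N dog]]]]]
The words 'some dog questioned some dog' are exhaustively dominated by a single S node (built by S → NP VP), so they form a constituent.

Yes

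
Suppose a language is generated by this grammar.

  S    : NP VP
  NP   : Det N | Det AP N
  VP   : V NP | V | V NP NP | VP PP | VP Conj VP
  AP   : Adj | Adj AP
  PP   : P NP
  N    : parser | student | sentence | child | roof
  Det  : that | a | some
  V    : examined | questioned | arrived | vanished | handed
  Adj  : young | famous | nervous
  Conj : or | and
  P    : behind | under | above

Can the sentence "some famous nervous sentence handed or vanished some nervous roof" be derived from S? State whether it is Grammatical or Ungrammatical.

S
  NP
    Det: some
    AP
      Adj: famous
      AP
        Adj: nervous
    N: sentence
  VP
    VP
      V: handed
    Conj: or
    VP
      V: vanished
      NP
        Det: some
        AP
          Adj: nervous
        N: roof
The bracketing above is licensed at every node by one of the given productions, with S at the root.

Grammatical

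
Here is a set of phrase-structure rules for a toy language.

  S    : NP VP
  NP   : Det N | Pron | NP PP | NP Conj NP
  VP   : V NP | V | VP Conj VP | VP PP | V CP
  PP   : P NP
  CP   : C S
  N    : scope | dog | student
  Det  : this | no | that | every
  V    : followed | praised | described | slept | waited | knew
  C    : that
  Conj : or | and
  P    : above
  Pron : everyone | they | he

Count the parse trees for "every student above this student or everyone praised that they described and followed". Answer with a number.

Two of the 4 distinct bracketings:
[S [NP [NP [Det every] [N student]] [PP [P above] [NP [NP [Det this] [N student]] [Conj or] [NP [Pron everyone]]]]] [VP [VP [V praised] [CP [C that] [S [NP [Pron they]] [VP [V described]]]]] [Conj and] [VP [V followed]]]]
[S [NP [NP [Det every] [N student]] [PP [P above] [NP [NP [Det this] [N student]] [Conj or] [NP [Pron everyone]]]]] [VP [V praised] [CP [C that] [S [NP [Pron they]] [VP [VP [V described]] [Conj and] [VP [V followed]]]]]]]
The trees differ in how a recursive rule is bracketed over the same span.

4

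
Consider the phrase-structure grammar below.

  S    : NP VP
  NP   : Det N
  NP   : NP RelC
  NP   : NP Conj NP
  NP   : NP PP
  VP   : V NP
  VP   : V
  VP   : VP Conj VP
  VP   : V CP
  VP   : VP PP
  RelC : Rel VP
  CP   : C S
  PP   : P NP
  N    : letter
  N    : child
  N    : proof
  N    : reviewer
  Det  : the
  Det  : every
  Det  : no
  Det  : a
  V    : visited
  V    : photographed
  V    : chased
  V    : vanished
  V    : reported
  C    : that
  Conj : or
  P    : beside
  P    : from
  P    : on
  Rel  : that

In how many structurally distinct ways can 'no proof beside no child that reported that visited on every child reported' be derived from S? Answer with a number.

Two of the 7 distinct bracketings:
[S [NP [NP [NP [NP [Det no] [N proof]] [PP [P beside] [NP [Det no] [N child]]]] [RelC [Rel that] [VP [V reported]]]] [RelC [Rel that] [VP [VP [V visited]] [PP [P on] [NP [Det every] [N child]]]]]] [VP [V reported]]]
[S [NP [NP [NP [Det no] [N proof]] [PP [P beside] [NP [NP [Det no] [N child]] [RelC [Rel that] [VP [V reported]]]]]] [RelC [Rel that] [VP [VP [V visited]] [PP [P on] [NP [Det every] [N child]]]]]] [VP [V reported]]]
The trees differ in how a recursive rule is bracketed over the same span.

7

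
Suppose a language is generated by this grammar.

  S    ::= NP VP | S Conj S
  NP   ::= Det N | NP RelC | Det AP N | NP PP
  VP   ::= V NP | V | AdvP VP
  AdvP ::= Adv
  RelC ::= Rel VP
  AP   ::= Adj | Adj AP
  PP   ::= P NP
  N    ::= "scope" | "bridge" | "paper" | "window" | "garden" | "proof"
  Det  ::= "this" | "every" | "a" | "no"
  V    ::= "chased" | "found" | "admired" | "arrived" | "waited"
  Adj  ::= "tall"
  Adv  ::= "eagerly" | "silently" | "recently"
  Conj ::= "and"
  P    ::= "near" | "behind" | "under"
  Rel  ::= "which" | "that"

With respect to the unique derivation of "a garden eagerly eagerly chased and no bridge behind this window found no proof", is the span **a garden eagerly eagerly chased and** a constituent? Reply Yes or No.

No

[S [S [NP [Det a] [N garden]] [VP [AdvP [Adv eagerly]] [VP [AdvP [Adv eagerly]] [VP [V chased]]]]] [Conj and] [S [NP [NP [Det no] [N bridge]] [PP [P behind] [NP [Det this] [N window]]]] [VP [V found] [NP [Det no] [N proof]]]]]
The smallest constituent containing 'a garden eagerly eagerly chased and' is the S spanning 'a garden eagerly eagerly chased and no bridge behind this window found no proof'; no single node in the tree dominates exactly the given words.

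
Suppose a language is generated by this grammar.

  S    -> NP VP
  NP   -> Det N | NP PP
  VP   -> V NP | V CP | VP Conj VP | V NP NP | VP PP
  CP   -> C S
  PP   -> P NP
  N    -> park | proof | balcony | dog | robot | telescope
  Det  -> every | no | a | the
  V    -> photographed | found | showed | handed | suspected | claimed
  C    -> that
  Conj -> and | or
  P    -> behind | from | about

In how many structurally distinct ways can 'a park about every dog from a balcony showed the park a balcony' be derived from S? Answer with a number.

2

The two bracketings:
[S [NP [NP [Det a] [N park]] [PP [P about] [NP [NP [Det every] [N dog]] [PP [P from] [NP [Det a] [N balcony]]]]]] [VP [V showed] [NP [Det the] [N park]] [NP [Det a] [N balcony]]]]
[S [NP [NP [NP [Det a] [N park]] [PP [P about] [NP [Det every] [N dog]]]] [PP [P from] [NP [Det a] [N balcony]]]] [VP [V showed] [NP [Det the] [N park]] [NP [Det a] [N balcony]]]]
The trees differ in how a recursive rule is bracketed over the same span.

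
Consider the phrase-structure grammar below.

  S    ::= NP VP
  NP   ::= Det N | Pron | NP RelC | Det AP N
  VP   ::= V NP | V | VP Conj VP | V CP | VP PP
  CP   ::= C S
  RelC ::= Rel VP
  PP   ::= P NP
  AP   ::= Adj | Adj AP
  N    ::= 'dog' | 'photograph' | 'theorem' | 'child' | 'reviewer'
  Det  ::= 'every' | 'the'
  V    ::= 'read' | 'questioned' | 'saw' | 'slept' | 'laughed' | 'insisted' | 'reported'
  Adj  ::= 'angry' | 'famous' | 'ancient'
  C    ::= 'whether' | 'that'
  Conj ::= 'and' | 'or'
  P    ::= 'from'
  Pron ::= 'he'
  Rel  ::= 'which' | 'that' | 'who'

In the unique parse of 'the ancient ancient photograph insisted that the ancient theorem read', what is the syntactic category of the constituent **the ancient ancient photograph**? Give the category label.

NP

[S [NP [Det the] [AP [Adj ancient] [AP [Adj ancient]]] [N photograph]] [VP [V insisted] [CP [C that] [S [NP [Det the] [AP [Adj ancient]] [N theorem]] [VP [V read]]]]]]
The span 'the ancient ancient photograph' is the NP node built by NP → Det AP N.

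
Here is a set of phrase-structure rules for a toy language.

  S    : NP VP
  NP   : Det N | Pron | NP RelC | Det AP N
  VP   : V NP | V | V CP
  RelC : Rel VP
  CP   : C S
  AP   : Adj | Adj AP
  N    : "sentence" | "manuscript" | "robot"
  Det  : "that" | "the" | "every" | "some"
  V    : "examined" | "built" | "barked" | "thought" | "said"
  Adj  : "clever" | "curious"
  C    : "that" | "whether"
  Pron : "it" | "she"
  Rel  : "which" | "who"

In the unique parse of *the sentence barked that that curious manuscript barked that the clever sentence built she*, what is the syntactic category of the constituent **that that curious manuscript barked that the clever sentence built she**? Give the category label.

[S [NP [Det the] [N sentence]] [VP [V barked] [CP [C that] [S [NP [Det that] [AP [Adj curious]] [N manuscript]] [VP [V barked] [CP [C that] [S [NP [Det the] [AP [Adj clever]] [N sentence]] [VP [V built] [NP [Pron she]]]]]]]]]]
The span 'that that curious manuscript barked that the clever sentence built she' is the CP node built by CP → C S.

CP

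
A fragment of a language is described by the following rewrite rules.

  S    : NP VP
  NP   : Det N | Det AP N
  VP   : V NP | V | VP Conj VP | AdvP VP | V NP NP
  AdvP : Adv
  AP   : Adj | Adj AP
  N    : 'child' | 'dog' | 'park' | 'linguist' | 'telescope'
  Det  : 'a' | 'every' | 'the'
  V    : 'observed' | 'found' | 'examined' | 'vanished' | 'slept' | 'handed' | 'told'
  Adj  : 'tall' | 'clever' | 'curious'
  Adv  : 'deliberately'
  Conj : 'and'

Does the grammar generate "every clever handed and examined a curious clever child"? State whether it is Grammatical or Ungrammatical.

An Adj word can never sit immediately before a V word in any string this grammar generates, so the substring 'clever handed' rules out a derivation.

Ungrammatical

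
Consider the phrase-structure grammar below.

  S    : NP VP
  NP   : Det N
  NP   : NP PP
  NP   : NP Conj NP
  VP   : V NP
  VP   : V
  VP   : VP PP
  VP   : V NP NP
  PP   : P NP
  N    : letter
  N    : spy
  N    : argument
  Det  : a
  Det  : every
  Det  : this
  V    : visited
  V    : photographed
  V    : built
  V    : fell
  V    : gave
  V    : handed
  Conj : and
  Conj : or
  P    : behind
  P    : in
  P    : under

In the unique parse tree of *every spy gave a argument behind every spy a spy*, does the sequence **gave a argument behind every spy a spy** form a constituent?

[S [NP [Det every] [N spy]] [VP [V gave] [NP [NP [Det a] [N argument]] [PP [P behind] [NP [Det every] [N spy]]]] [NP [Det a] [N spy]]]]
The words 'gave a argument behind every spy a spy' are exhaustively dominated by a single VP node (built by VP → V NP NP), so they form a constituent.

Yes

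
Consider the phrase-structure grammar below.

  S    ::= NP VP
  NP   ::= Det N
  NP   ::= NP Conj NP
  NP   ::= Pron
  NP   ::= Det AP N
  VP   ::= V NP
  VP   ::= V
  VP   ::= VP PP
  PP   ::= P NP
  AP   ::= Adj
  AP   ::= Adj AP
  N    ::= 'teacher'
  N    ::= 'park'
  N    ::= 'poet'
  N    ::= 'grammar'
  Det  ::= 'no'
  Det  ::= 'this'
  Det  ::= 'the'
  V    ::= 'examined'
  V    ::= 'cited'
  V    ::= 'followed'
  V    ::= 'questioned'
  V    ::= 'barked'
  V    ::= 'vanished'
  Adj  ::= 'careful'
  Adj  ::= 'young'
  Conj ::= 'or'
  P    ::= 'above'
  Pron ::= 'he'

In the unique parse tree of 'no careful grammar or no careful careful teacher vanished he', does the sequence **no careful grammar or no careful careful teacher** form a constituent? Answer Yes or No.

Yes

[S [NP [NP [Det no] [AP [Adj careful]] [N grammar]] [Conj or] [NP [Det no] [AP [Adj careful] [AP [Adj careful]]] [N teacher]]] [VP [V vanished] [NP [Pron he]]]]
The words 'no careful grammar or no careful careful teacher' are exhaustively dominated by a single NP node (built by NP → NP Conj NP), so they form a constituent.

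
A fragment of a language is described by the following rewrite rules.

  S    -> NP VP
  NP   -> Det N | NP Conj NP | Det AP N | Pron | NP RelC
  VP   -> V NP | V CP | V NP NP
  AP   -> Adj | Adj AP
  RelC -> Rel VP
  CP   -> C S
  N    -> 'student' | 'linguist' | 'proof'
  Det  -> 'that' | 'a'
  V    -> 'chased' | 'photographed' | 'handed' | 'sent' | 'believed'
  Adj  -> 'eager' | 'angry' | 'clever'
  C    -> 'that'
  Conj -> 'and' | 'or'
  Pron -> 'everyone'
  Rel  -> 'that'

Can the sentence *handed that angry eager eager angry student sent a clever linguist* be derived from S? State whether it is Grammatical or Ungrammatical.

For S → NP VP, no prefix of the string parses as an NP.

Ungrammatical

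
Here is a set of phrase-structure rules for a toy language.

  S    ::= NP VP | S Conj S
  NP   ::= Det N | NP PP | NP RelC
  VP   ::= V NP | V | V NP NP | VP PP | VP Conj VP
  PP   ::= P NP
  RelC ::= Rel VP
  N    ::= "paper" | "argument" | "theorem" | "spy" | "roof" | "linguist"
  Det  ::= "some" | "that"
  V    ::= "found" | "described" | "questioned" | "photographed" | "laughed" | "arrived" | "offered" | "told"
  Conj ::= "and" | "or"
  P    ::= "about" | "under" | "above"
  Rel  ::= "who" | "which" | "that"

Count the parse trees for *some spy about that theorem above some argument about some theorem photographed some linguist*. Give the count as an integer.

Two of the 5 distinct bracketings:
[S [NP [NP [Det some] [N spy]] [PP [P about] [NP [NP [Det that] [N theorem]] [PP [P above] [NP [NP [Det some] [N argument]] [PP [P about] [NP [Det some] [N theorem]]]]]]]] [VP [V photographed] [NP [Det some] [N linguist]]]]
[S [NP [NP [Det some] [N spy]] [PP [P about] [NP [NP [NP [Det that] [N theorem]] [PP [P above] [NP [Det some] [N argument]]]] [PP [P about] [NP [Det some] [N theorem]]]]]] [VP [V photographed] [NP [Det some] [N linguist]]]]
The trees differ in how a recursive rule is bracketed over the same span.

5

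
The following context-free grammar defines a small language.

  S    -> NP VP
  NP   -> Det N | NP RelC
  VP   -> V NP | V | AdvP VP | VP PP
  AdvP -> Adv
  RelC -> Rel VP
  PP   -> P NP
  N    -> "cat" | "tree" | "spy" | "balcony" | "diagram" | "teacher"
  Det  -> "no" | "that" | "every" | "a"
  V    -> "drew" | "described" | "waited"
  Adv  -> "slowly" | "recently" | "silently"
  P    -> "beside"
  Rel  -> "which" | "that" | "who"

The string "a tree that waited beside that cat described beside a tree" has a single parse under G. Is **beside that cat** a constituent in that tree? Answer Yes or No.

[S [NP [NP [Det a] [N tree]] [RelC [Rel that] [VP [VP [V waited]] [PP [P beside] [NP [Det that] [N cat]]]]]] [VP [VP [V described]] [PP [P beside] [NP [Det a] [N tree]]]]]
The words 'beside that cat' are exhaustively dominated by a single PP node (built by PP → P NP), so they form a constituent.

Yes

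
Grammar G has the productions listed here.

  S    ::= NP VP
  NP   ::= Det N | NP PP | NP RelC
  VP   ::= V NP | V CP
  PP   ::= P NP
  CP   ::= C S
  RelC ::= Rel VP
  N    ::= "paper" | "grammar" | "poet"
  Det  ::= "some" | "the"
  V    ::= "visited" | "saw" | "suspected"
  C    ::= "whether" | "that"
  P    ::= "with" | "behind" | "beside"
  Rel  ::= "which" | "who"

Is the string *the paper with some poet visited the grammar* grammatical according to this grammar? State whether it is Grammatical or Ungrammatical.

[S [NP [NP [Det the] [N paper]] [PP [P with] [NP [Det some] [N poet]]]] [VP [V visited] [NP [Det the] [N grammar]]]]
The bracketing above is licensed at every node by one of the given productions, with S at the root.

Grammatical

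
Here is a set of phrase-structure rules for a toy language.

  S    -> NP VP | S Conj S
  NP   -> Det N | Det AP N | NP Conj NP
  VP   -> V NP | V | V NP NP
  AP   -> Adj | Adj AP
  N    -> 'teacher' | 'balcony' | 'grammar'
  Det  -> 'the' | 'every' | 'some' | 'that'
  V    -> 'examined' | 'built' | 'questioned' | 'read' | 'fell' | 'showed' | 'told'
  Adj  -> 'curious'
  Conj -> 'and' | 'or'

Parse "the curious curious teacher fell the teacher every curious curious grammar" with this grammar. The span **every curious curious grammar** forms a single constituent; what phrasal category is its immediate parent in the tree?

[S [NP [Det the] [AP [Adj curious] [AP [Adj curious]]] [N teacher]] [VP [V fell] [NP [Det the] [N teacher]] [NP [Det every] [AP [Adj curious] [AP [Adj curious]]] [N grammar]]]]
The span 'every curious curious grammar' is the NP node built by NP → Det AP N.
Its mother is the VP built by VP → V NP NP.

VP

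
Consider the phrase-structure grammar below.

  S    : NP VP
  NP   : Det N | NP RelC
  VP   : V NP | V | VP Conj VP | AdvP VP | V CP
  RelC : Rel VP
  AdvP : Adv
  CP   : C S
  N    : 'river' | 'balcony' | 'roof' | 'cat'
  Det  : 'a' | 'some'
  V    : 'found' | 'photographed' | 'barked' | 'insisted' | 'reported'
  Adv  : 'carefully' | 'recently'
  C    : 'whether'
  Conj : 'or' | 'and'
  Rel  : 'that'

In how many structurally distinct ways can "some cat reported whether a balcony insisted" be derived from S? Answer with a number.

1

[S [NP [Det some] [N cat]] [VP [V reported] [CP [C whether] [S [NP [Det a] [N balcony]] [VP [V insisted]]]]]]
No rule offers an alternative attachment or grouping for any span, so this is the only derivation.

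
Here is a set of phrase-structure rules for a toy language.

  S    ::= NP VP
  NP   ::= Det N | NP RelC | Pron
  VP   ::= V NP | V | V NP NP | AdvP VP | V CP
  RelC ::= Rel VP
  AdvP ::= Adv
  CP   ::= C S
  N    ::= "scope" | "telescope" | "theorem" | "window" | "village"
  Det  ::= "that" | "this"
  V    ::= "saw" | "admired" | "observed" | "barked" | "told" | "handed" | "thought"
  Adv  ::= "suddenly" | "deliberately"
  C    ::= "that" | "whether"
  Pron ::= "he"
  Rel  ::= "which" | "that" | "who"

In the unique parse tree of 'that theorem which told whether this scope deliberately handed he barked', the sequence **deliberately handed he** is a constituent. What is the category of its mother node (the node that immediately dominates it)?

S
  NP
    NP
      Det: that
      N: theorem
    RelC
      Rel: which
      VP
        V: told
        CP
          C: whether
          S
            NP
              Det: this
              N: scope
            VP
              AdvP
                Adv: deliberately
              VP
                V: handed
                NP
                  Pron: he
  VP
    V: barked
The span 'deliberately handed he' is the VP node built by VP → AdvP VP.
Its mother is the S built by S → NP VP.

S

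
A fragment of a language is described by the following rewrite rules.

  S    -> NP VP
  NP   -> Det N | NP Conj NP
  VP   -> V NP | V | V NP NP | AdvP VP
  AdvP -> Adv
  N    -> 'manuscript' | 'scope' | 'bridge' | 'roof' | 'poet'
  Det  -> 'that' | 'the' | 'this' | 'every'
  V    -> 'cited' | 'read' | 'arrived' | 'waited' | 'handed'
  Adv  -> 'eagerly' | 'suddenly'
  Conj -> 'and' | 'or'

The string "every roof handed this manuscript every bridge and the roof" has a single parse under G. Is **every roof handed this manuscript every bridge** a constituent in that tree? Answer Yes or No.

[S [NP [Det every] [N roof]] [VP [V handed] [NP [Det this] [N manuscript]] [NP [NP [Det every] [N bridge]] [Conj and] [NP [Det the] [N roof]]]]]
The smallest constituent containing 'every roof handed this manuscript every bridge' is the S spanning 'every roof handed this manuscript every bridge and the roof'; no single node in the tree dominates exactly the given words.

No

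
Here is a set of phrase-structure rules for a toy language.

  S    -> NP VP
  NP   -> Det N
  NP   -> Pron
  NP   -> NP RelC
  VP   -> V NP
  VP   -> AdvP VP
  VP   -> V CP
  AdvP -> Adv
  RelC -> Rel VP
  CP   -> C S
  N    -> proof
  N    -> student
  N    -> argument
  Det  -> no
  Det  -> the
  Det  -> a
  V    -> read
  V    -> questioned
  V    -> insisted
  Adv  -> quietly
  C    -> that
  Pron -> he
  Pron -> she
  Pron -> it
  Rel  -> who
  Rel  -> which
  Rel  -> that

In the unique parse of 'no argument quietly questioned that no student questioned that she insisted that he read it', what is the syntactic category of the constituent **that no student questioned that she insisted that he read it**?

S
  NP
    Det: no
    N: argument
  VP
    AdvP
      Adv: quietly
    VP
      V: questioned
      CP
        C: that
        S
          NP
            Det: no
            N: student
          VP
            V: questioned
            CP
              C: that
              S
                NP
                  Pron: she
                VP
                  V: insisted
                  CP
                    C: that
                    S
                      NP
                        Pron: he
                      VP
                        V: read
                        NP
                          Pron: it
The span 'that no student questioned that she insisted that he read it' is the CP node built by CP → C S.

CP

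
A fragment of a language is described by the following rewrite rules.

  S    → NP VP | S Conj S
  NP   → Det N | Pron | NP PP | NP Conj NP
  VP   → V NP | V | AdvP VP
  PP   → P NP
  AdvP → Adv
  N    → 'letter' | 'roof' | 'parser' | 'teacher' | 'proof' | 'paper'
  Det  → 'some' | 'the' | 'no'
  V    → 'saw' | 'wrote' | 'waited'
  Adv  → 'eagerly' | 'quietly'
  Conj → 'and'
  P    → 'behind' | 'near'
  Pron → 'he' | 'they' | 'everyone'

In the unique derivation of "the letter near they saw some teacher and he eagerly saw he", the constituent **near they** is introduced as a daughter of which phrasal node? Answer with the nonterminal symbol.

NP

S
  S
    NP
      NP
        Det: the
        N: letter
      PP
        P: near
        NP
          Pron: they
    VP
      V: saw
      NP
        Det: some
        N: teacher
  Conj: and
  S
    NP
      Pron: he
    VP
      AdvP
        Adv: eagerly
      VP
        V: saw
        NP
          Pron: he
The span 'near they' is the PP node built by PP → P NP.
Its mother is the NP built by NP → NP PP.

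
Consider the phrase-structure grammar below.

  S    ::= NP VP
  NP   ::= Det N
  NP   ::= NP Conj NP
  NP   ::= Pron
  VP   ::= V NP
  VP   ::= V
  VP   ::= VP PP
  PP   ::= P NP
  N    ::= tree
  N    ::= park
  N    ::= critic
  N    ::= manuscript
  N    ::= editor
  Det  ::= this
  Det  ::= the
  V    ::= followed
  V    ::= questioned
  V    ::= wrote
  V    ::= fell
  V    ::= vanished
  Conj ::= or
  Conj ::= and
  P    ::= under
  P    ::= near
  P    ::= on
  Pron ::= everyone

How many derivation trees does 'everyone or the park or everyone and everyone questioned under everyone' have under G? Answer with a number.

5

Two of the 5 distinct bracketings:
[S [NP [NP [Pron everyone]] [Conj or] [NP [NP [Det the] [N park]] [Conj or] [NP [NP [Pron everyone]] [Conj and] [NP [Pron everyone]]]]] [VP [VP [V questioned]] [PP [P under] [NP [Pron everyone]]]]]
[S [NP [NP [Pron everyone]] [Conj or] [NP [NP [NP [Det the] [N park]] [Conj or] [NP [Pron everyone]]] [Conj and] [NP [Pron everyone]]]] [VP [VP [V questioned]] [PP [P under] [NP [Pron everyone]]]]]
The trees differ in how a recursive rule is bracketed over the same span.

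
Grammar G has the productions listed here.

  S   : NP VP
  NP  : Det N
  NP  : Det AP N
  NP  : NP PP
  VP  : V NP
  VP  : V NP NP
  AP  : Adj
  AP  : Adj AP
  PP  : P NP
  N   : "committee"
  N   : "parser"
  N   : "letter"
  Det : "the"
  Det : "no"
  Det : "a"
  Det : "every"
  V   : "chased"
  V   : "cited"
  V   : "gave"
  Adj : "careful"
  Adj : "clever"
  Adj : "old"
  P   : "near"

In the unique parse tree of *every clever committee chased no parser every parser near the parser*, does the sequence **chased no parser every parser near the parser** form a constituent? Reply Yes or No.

[S [NP [Det every] [AP [Adj clever]] [N committee]] [VP [V chased] [NP [Det no] [N parser]] [NP [NP [Det every] [N parser]] [PP [P near] [NP [Det the] [N parser]]]]]]
The words 'chased no parser every parser near the parser' are exhaustively dominated by a single VP node (built by VP → V NP NP), so they form a constituent.

Yes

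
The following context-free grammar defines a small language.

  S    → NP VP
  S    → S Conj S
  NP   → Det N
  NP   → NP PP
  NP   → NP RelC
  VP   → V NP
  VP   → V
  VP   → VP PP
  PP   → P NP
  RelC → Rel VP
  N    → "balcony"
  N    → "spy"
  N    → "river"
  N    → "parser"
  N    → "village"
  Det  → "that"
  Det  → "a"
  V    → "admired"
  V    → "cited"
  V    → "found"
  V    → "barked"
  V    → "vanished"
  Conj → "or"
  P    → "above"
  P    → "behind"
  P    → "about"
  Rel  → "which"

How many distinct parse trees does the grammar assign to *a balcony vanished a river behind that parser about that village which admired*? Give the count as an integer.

Two of the 9 distinct bracketings:
[S [NP [Det a] [N balcony]] [VP [V vanished] [NP [NP [Det a] [N river]] [PP [P behind] [NP [NP [Det that] [N parser]] [PP [P about] [NP [NP [Det that] [N village]] [RelC [Rel which] [VP [V admired]]]]]]]]]]
[S [NP [Det a] [N balcony]] [VP [V vanished] [NP [NP [Det a] [N river]] [PP [P behind] [NP [NP [NP [Det that] [N parser]] [PP [P about] [NP [Det that] [N village]]]] [RelC [Rel which] [VP [V admired]]]]]]]]
The trees differ in how a recursive rule is bracketed over the same span.

9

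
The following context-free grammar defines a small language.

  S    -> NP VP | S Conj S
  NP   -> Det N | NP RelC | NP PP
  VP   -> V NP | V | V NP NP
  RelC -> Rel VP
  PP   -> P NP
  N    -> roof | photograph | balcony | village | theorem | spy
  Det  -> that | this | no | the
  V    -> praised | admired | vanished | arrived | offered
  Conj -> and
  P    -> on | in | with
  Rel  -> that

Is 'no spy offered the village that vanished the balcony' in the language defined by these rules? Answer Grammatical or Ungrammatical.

[S [NP [Det no] [N spy]] [VP [V offered] [NP [NP [Det the] [N village]] [RelC [Rel that] [VP [V vanished] [NP [Det the] [N balcony]]]]]]]
The bracketing above is licensed at every node by one of the given productions, with S at the root.

Grammatical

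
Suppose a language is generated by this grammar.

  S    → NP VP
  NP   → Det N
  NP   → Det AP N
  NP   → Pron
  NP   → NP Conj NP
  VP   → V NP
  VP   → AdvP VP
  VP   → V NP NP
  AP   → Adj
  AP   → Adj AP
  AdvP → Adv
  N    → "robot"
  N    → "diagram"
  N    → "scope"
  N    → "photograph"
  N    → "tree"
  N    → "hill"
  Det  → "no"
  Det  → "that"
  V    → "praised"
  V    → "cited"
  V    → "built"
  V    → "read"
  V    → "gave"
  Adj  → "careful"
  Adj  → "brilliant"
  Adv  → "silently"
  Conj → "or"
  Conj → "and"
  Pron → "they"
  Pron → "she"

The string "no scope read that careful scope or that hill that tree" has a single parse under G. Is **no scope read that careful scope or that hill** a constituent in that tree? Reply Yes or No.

No

[S [NP [Det no] [N scope]] [VP [V read] [NP [NP [Det that] [AP [Adj careful]] [N scope]] [Conj or] [NP [Det that] [N hill]]] [NP [Det that] [N tree]]]]
The smallest constituent containing 'no scope read that careful scope or that hill' is the S spanning 'no scope read that careful scope or that hill that tree'; no single node in the tree dominates exactly the given words.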